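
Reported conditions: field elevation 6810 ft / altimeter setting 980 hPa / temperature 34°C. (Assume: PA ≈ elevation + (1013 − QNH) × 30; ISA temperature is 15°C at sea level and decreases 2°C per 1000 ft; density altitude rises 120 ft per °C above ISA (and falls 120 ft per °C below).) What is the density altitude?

Pressure altitude = 6810 + (1013 − 980) × 30 = 6810 + (+990) = 7800 ft.
ISA temperature at 7800 ft = 15 − 2 × (7800/1000) = -0.6°C.
ISA deviation = 34 − (-0.6) = +34.6°C.
Density altitude = 7800 + 120 × (34.6) = 11952 ft.

11952 ft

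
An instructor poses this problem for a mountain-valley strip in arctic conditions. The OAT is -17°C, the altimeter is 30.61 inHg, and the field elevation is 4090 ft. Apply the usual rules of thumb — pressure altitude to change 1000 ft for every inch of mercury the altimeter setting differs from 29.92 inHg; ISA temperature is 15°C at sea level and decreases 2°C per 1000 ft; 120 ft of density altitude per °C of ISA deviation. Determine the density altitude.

Pressure altitude = 4090 + (29.92 − 30.61) × 1000 = 4090 + (-690) = 3400 ft.
ISA temperature at 3400 ft = 15 − 2 × (3400/1000) = 8.2°C.
ISA deviation = -17 − 8.2 = -25.2°C.
Density altitude = 3400 + 120 × (-25.2) = 376 ft.

376 ft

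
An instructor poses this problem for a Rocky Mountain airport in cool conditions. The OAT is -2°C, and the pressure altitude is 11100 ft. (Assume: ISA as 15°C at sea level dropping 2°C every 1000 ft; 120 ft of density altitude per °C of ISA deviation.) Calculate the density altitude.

ISA temperature at 11100 ft = 15 − 2 × (11100/1000) = -7.2°C.
ISA deviation = -2 − (-7.2) = +5.2°C.
Density altitude = 11100 + 120 × (5.2) = 11100 + (+624) = 11724 ft.

11724 ft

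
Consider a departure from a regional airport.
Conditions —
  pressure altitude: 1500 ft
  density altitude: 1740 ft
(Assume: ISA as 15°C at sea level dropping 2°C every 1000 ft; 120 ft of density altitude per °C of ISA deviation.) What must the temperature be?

14°C

Density altitude − pressure altitude = 1740 − 1500 = +240 ft.
At 120 ft/°C that is an ISA deviation of 240/120 = +2°C.
ISA temperature at 1500 ft = 15 − 2 × (1500/1000) = 12°C.
OAT = ISA + deviation = 12 + (+2) = 14°C.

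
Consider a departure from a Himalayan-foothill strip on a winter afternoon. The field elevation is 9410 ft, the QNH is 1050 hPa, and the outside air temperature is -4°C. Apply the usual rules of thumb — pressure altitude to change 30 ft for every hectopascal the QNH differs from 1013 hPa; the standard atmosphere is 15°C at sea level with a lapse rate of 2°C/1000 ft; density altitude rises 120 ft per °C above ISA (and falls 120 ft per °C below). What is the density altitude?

Pressure altitude = 9410 + (1013 − 1050) × 30 = 9410 + (-1110) = 8300 ft.
ISA temperature at 8300 ft = 15 − 2 × (8300/1000) = -1.6°C.
ISA deviation = -4 − (-1.6) = -2.4°C.
Density altitude = 8300 + 120 × (-2.4) = 8012 ft.

8012 ft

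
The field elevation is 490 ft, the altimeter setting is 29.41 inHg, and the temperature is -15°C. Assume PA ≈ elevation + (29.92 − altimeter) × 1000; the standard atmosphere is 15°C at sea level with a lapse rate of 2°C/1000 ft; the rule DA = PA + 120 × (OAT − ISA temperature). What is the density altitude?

Pressure altitude = 490 + (29.92 − 29.41) × 1000 = 490 + (+510) = 1000 ft.
ISA temperature at 1000 ft = 15 − 2 × (1000/1000) = 13°C.
ISA deviation = -15 − 13 = -28°C.
Density altitude = 1000 + 120 × (-28) = -2360 ft.

-2360 ft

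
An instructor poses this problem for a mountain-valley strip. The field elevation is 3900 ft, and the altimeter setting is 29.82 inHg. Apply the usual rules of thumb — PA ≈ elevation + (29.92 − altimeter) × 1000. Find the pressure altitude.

4000 ft

Pressure correction = (29.92 − 29.82) × 1000 = +100 ft.
Pressure altitude = 3900 + (+100) = 4000 ft.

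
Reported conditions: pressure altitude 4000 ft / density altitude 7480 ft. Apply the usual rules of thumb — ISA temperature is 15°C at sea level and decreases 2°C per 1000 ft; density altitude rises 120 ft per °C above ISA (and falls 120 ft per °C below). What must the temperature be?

Density altitude − pressure altitude = 7480 − 4000 = +3480 ft.
At 120 ft/°C that is an ISA deviation of 3480/120 = +29°C.
ISA temperature at 4000 ft = 15 − 2 × (4000/1000) = 7°C.
OAT = ISA + deviation = 7 + (+29) = 36°C.

36°C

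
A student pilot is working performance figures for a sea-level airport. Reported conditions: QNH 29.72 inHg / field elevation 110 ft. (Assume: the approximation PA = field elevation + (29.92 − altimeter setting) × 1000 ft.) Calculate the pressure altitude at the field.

310 ft

Pressure correction = (29.92 − 29.72) × 1000 = +200 ft.
Pressure altitude = 110 + (+200) = 310 ft.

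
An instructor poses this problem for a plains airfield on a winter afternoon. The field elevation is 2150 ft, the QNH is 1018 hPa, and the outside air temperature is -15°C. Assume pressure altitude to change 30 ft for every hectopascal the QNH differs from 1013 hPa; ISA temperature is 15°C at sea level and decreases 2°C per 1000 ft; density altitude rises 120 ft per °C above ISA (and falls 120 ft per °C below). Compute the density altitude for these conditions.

Pressure altitude = 2150 + (1013 − 1018) × 30 = 2150 + (-150) = 2000 ft.
ISA temperature at 2000 ft = 15 − 2 × (2000/1000) = 11°C.
ISA deviation = -15 − 11 = -26°C.
Density altitude = 2000 + 120 × (-26) = -1120 ft.

-1120 ft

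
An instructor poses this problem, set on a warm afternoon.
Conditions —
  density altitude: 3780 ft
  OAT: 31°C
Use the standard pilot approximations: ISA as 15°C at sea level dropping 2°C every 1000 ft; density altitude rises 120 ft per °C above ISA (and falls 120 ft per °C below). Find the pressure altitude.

1500 ft

DA = PA + 120 × (OAT − (15 − 2·PA/1000)) = PA + 120·OAT − 1800 + 0.24·PA = 1.24·PA + 120·OAT − 1800.
So 1.24·PA = 3780 − 120 × 31 + 1800 = 1860.
PA = 1860 / 1.24 = 1500 ft.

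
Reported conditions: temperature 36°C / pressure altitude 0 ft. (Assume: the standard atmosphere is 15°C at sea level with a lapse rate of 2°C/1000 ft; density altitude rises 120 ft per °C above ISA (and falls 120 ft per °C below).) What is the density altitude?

ISA temperature at 0 ft = 15 − 2 × (0/1000) = 15°C.
ISA deviation = 36 − 15 = +21°C.
Density altitude = 0 + 120 × (21) = 0 + (+2520) = 2520 ft.

2520 ft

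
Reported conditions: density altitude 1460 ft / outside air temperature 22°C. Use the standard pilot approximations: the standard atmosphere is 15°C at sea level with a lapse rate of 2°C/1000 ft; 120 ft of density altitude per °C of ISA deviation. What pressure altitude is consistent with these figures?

500 ft

DA = PA + 120 × (OAT − (15 − 2·PA/1000)) = PA + 120·OAT − 1800 + 0.24·PA = 1.24·PA + 120·OAT − 1800.
So 1.24·PA = 1460 − 120 × 22 + 1800 = 620.
PA = 620 / 1.24 = 500 ft.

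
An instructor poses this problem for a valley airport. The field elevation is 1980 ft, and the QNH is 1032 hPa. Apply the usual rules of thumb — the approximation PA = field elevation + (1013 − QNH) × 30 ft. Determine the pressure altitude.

Pressure correction = (1013 − 1032) × 30 = -570 ft.
Pressure altitude = 1980 + (-570) = 1410 ft.

1410 ft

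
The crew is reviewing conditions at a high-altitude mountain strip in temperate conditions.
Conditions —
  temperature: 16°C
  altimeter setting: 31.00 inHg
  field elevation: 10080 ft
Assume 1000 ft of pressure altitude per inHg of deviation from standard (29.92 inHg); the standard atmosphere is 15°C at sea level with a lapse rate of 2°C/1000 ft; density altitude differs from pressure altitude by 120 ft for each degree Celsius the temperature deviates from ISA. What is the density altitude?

11280 ft

Pressure altitude = 10080 + (29.92 − 31.00) × 1000 = 10080 + (-1080) = 9000 ft.
ISA temperature at 9000 ft = 15 − 2 × (9000/1000) = -3°C.
ISA deviation = 16 − (-3) = +19°C.
Density altitude = 9000 + 120 × (19) = 11280 ft.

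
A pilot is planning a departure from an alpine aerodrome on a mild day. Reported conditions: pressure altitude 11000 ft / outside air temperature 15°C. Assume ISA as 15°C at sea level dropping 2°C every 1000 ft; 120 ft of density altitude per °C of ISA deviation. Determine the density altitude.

13640 ft

ISA temperature at 11000 ft = 15 − 2 × (11000/1000) = -7°C.
ISA deviation = 15 − (-7) = +22°C.
Density altitude = 11000 + 120 × (22) = 11000 + (+2640) = 13640 ft.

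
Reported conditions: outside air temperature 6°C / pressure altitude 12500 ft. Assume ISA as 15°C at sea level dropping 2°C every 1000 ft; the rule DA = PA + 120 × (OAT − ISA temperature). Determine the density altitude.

14420 ft

ISA temperature at 12500 ft = 15 − 2 × (12500/1000) = -10°C.
ISA deviation = 6 − (-10) = +16°C.
Density altitude = 12500 + 120 × (16) = 12500 + (+1920) = 14420 ft.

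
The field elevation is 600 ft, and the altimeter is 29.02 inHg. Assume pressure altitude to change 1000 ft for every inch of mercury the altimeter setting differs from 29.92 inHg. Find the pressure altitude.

Pressure correction = (29.92 − 29.02) × 1000 = +900 ft.
Pressure altitude = 600 + (+900) = 1500 ft.

1500 ft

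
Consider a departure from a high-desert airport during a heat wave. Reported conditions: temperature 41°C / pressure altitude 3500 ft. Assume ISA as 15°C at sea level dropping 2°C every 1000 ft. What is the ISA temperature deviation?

ISA+33°C

ISA temperature at 3500 ft = 15 − 2 × (3500/1000) = 8°C.
Deviation = OAT − ISA = 41 − 8 = +33°C.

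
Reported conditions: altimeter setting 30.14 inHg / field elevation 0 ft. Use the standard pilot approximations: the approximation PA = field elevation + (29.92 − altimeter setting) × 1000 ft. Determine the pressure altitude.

Pressure correction = (29.92 − 30.14) × 1000 = -220 ft.
Pressure altitude = 0 + (-220) = -220 ft.

-220 ft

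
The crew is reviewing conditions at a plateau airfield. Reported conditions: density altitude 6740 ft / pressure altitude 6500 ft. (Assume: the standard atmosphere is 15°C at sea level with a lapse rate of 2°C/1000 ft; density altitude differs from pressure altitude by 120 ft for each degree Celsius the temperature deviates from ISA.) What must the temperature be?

4°C

Density altitude − pressure altitude = 6740 − 6500 = +240 ft.
At 120 ft/°C that is an ISA deviation of 240/120 = +2°C.
ISA temperature at 6500 ft = 15 − 2 × (6500/1000) = 2°C.
OAT = ISA + deviation = 2 + (+2) = 4°C.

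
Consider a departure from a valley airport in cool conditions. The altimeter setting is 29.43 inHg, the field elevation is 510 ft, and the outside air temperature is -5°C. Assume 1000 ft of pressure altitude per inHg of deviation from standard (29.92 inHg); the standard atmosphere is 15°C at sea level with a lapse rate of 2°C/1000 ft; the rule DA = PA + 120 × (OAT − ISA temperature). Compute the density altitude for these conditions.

Pressure altitude = 510 + (29.92 − 29.43) × 1000 = 510 + (+490) = 1000 ft.
ISA temperature at 1000 ft = 15 − 2 × (1000/1000) = 13°C.
ISA deviation = -5 − 13 = -18°C.
Density altitude = 1000 + 120 × (-18) = -1160 ft.

-1160 ft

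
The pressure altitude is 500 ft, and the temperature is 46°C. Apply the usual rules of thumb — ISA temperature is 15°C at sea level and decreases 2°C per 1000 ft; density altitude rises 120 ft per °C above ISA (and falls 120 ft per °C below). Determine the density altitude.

ISA temperature at 500 ft = 15 − 2 × (500/1000) = 14°C.
ISA deviation = 46 − 14 = +32°C.
Density altitude = 500 + 120 × (32) = 500 + (+3840) = 4340 ft.

4340 ft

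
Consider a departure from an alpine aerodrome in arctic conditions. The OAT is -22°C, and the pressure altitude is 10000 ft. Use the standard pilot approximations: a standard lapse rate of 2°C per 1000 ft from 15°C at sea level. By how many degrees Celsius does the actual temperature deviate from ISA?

ISA-17°C

ISA temperature at 10000 ft = 15 − 2 × (10000/1000) = -5°C.
Deviation = OAT − ISA = -22 − (-5) = -17°C.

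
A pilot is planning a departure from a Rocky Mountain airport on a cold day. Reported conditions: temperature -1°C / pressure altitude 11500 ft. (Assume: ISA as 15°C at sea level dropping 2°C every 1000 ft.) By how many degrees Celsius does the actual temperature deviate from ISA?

ISA+7°C

ISA temperature at 11500 ft = 15 − 2 × (11500/1000) = -8°C.
Deviation = OAT − ISA = -1 − (-8) = +7°C.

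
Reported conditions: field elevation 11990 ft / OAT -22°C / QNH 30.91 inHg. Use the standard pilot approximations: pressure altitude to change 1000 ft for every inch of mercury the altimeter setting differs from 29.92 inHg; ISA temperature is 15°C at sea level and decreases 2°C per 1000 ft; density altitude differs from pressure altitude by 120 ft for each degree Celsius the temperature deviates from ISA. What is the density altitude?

Pressure altitude = 11990 + (29.92 − 30.91) × 1000 = 11990 + (-990) = 11000 ft.
ISA temperature at 11000 ft = 15 − 2 × (11000/1000) = -7°C.
ISA deviation = -22 − (-7) = -15°C.
Density altitude = 11000 + 120 × (-15) = 9200 ft.

9200 ft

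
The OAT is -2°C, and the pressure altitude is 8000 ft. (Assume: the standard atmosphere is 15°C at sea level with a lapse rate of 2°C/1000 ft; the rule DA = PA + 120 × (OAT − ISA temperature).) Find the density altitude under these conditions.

7880 ft

ISA temperature at 8000 ft = 15 − 2 × (8000/1000) = -1°C.
ISA deviation = -2 − (-1) = -1°C.
Density altitude = 8000 + 120 × (-1) = 8000 + (-120) = 7880 ft.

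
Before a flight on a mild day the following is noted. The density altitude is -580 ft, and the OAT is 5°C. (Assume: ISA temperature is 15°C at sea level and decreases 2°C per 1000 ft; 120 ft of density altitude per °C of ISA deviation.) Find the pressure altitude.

DA = PA + 120 × (OAT − (15 − 2·PA/1000)) = PA + 120·OAT − 1800 + 0.24·PA = 1.24·PA + 120·OAT − 1800.
So 1.24·PA = -580 − 120 × 5 + 1800 = 620.
PA = 620 / 1.24 = 500 ft.

500 ft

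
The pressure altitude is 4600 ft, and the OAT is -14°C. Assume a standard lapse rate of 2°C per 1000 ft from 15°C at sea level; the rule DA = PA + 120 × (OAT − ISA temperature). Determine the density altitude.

ISA temperature at 4600 ft = 15 − 2 × (4600/1000) = 5.8°C.
ISA deviation = -14 − 5.8 = -19.8°C.
Density altitude = 4600 + 120 × (-19.8) = 4600 + (-2376) = 2224 ft.

2224 ft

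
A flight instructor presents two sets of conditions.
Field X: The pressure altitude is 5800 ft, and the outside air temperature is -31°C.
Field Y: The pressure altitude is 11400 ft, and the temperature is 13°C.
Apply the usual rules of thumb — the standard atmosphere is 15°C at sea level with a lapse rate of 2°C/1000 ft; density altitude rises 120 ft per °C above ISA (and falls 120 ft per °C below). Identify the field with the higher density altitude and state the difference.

Field Y by 12224 ft

Field X: ISA temp = 3.4°C, deviation -34.4°C, DA = 5800 + 120 × (-34.4) = 1672 ft.
Field Y: ISA temp = -7.8°C, deviation +20.8°C, DA = 11400 + 120 × 20.8 = 13896 ft.
Field Y is higher by 13896 − 1672 = 12224 ft.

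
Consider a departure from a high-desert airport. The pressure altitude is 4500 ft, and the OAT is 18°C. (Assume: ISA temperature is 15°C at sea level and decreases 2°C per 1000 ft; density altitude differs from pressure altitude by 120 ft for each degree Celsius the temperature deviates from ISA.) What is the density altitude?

5940 ft

ISA temperature at 4500 ft = 15 − 2 × (4500/1000) = 6°C.
ISA deviation = 18 − 6 = +12°C.
Density altitude = 4500 + 120 × (12) = 4500 + (+1440) = 5940 ft.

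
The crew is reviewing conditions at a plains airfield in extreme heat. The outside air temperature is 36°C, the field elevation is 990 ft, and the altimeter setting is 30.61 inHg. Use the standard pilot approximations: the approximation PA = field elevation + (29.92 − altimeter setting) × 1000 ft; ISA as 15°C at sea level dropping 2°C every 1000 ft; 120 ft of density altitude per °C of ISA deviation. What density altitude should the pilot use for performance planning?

2892 ft

Pressure altitude = 990 + (29.92 − 30.61) × 1000 = 990 + (-690) = 300 ft.
ISA temperature at 300 ft = 15 − 2 × (300/1000) = 14.4°C.
ISA deviation = 36 − 14.4 = +21.6°C.
Density altitude = 300 + 120 × (21.6) = 2892 ft.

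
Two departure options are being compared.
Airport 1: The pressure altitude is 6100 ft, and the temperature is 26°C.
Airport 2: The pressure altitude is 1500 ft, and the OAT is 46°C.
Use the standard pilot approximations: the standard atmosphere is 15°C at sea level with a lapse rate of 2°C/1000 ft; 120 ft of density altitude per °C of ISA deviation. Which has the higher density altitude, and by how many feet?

Airport 1 by 3304 ft

Airport 1: ISA temp = 2.8°C, deviation +23.2°C, DA = 6100 + 120 × 23.2 = 8884 ft.
Airport 2: ISA temp = 12°C, deviation +34°C, DA = 1500 + 120 × 34 = 5580 ft.
Airport 1 is higher by 8884 − 5580 = 3304 ft.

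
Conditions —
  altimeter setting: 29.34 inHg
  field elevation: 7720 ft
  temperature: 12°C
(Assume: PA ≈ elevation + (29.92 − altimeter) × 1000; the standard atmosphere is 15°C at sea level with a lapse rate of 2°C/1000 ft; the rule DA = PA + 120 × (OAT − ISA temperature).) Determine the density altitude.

9932 ft

Pressure altitude = 7720 + (29.92 − 29.34) × 1000 = 7720 + (+580) = 8300 ft.
ISA temperature at 8300 ft = 15 − 2 × (8300/1000) = -1.6°C.
ISA deviation = 12 − (-1.6) = +13.6°C.
Density altitude = 8300 + 120 × (13.6) = 9932 ft.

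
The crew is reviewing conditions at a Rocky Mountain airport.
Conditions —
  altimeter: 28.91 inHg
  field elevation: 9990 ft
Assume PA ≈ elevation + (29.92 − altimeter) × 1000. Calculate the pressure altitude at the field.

Pressure correction = (29.92 − 28.91) × 1000 = +1010 ft.
Pressure altitude = 9990 + (+1010) = 11000 ft.

11000 ft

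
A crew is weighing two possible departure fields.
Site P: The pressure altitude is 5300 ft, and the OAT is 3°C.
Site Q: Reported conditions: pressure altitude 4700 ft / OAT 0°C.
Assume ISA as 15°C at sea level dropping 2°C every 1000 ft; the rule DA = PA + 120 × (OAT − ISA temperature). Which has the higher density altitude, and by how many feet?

Site P by 1104 ft

Site P: ISA temp = 4.4°C, deviation -1.4°C, DA = 5300 + 120 × (-1.4) = 5132 ft.
Site Q: ISA temp = 5.6°C, deviation -5.6°C, DA = 4700 + 120 × (-5.6) = 4028 ft.
Site P is higher by 5132 − 4028 = 1104 ft.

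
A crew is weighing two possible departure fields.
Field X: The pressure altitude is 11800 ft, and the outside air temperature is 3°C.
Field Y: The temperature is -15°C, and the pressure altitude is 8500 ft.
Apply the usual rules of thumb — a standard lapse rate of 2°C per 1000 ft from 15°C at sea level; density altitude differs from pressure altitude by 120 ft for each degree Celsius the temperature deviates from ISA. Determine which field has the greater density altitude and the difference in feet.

Field X: ISA temp = -8.6°C, deviation +11.6°C, DA = 11800 + 120 × 11.6 = 13192 ft.
Field Y: ISA temp = -2°C, deviation -13°C, DA = 8500 + 120 × (-13) = 6940 ft.
Field X is higher by 13192 − 6940 = 6252 ft.

Field X by 6252 ft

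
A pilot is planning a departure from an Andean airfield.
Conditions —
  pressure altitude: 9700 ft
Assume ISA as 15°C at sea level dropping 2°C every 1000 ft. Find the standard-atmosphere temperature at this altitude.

-4.4°C

ISA temperature = 15 − 2 × (9700/1000) = 15 − 19.4 = -4.4°C.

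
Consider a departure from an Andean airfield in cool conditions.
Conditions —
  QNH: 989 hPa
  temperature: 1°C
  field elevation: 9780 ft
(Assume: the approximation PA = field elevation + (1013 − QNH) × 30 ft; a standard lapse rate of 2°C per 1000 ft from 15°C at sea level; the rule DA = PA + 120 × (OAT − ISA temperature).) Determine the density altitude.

Pressure altitude = 9780 + (1013 − 989) × 30 = 9780 + (+720) = 10500 ft.
ISA temperature at 10500 ft = 15 − 2 × (10500/1000) = -6°C.
ISA deviation = 1 − (-6) = +7°C.
Density altitude = 10500 + 120 × (7) = 11340 ft.

11340 ft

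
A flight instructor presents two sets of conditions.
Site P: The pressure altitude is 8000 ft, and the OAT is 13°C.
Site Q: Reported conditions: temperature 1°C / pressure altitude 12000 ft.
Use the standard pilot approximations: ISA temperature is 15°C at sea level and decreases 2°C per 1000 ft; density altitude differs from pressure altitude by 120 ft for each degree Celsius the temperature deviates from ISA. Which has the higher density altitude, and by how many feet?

Site Q by 3520 ft

Site P: ISA temp = -1°C, deviation +14°C, DA = 8000 + 120 × 14 = 9680 ft.
Site Q: ISA temp = -9°C, deviation +10°C, DA = 12000 + 120 × 10 = 13200 ft.
Site Q is higher by 13200 − 9680 = 3520 ft.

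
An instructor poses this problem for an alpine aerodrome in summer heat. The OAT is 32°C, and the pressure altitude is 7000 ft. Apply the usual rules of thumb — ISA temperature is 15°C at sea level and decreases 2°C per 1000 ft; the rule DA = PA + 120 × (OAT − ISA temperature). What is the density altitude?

ISA temperature at 7000 ft = 15 − 2 × (7000/1000) = 1°C.
ISA deviation = 32 − 1 = +31°C.
Density altitude = 7000 + 120 × (31) = 7000 + (+3720) = 10720 ft.

10720 ft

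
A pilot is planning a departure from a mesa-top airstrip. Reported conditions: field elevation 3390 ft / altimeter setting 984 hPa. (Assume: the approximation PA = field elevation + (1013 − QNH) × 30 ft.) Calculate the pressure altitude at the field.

4260 ft

Pressure correction = (1013 − 984) × 30 = +870 ft.
Pressure altitude = 3390 + (+870) = 4260 ft.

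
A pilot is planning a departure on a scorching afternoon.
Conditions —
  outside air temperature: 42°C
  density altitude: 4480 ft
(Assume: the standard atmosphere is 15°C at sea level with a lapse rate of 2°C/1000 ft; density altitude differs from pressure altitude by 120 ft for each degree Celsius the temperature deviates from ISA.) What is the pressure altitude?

DA = PA + 120 × (OAT − (15 − 2·PA/1000)) = PA + 120·OAT − 1800 + 0.24·PA = 1.24·PA + 120·OAT − 1800.
So 1.24·PA = 4480 − 120 × 42 + 1800 = 1240.
PA = 1240 / 1.24 = 1000 ft.

1000 ft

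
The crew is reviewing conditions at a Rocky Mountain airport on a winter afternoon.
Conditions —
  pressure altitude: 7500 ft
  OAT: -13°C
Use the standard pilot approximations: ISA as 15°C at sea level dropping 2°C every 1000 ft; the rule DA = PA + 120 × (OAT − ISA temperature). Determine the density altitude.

5940 ft

ISA temperature at 7500 ft = 15 − 2 × (7500/1000) = 0°C.
ISA deviation = -13 − 0 = -13°C.
Density altitude = 7500 + 120 × (-13) = 7500 + (-1560) = 5940 ft.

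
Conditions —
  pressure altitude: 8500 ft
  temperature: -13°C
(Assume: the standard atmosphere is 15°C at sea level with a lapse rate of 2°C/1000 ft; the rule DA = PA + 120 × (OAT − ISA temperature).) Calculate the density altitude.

7180 ft

ISA temperature at 8500 ft = 15 − 2 × (8500/1000) = -2°C.
ISA deviation = -13 − (-2) = -11°C.
Density altitude = 8500 + 120 × (-11) = 8500 + (-1320) = 7180 ft.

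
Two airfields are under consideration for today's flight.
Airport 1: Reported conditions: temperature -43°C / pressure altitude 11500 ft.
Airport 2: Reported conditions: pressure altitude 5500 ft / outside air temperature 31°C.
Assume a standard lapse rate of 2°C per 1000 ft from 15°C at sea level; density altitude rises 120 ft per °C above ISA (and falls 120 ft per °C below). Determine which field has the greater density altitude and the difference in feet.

Airport 1: ISA temp = -8°C, deviation -35°C, DA = 11500 + 120 × (-35) = 7300 ft.
Airport 2: ISA temp = 4°C, deviation +27°C, DA = 5500 + 120 × 27 = 8740 ft.
Airport 2 is higher by 8740 − 7300 = 1440 ft.

Airport 2 by 1440 ft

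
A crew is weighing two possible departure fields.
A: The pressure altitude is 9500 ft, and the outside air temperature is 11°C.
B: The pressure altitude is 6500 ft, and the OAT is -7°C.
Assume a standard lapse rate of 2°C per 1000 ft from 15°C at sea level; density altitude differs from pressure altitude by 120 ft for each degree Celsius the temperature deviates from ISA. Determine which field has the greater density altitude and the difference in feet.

A: ISA temp = -4°C, deviation +15°C, DA = 9500 + 120 × 15 = 11300 ft.
B: ISA temp = 2°C, deviation -9°C, DA = 6500 + 120 × (-9) = 5420 ft.
A is higher by 11300 − 5420 = 5880 ft.

A by 5880 ft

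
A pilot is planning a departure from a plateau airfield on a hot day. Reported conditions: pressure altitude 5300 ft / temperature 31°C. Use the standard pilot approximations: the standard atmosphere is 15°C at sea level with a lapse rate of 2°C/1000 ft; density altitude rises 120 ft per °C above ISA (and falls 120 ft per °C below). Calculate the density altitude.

8492 ft

ISA temperature at 5300 ft = 15 − 2 × (5300/1000) = 4.4°C.
ISA deviation = 31 − 4.4 = +26.6°C.
Density altitude = 5300 + 120 × (26.6) = 5300 + (+3192) = 8492 ft.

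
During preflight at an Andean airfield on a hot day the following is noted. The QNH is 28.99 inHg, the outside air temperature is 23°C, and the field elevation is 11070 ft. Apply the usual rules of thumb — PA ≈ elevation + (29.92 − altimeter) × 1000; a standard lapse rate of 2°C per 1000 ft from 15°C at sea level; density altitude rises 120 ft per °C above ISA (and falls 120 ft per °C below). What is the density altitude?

Pressure altitude = 11070 + (29.92 − 28.99) × 1000 = 11070 + (+930) = 12000 ft.
ISA temperature at 12000 ft = 15 − 2 × (12000/1000) = -9°C.
ISA deviation = 23 − (-9) = +32°C.
Density altitude = 12000 + 120 × (32) = 15840 ft.

15840 ft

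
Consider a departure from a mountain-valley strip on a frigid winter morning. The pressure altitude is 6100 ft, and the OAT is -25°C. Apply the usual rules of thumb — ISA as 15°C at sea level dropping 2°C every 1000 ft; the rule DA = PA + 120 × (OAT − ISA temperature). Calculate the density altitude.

ISA temperature at 6100 ft = 15 − 2 × (6100/1000) = 2.8°C.
ISA deviation = -25 − 2.8 = -27.8°C.
Density altitude = 6100 + 120 × (-27.8) = 6100 + (-3336) = 2764 ft.

2764 ft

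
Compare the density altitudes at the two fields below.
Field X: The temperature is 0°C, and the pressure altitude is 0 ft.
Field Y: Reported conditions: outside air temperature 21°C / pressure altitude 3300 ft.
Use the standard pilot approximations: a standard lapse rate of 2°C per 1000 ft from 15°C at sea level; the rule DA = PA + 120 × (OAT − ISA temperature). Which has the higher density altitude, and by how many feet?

Field X: ISA temp = 15°C, deviation -15°C, DA = 0 + 120 × (-15) = -1800 ft.
Field Y: ISA temp = 8.4°C, deviation +12.6°C, DA = 3300 + 120 × 12.6 = 4812 ft.
Field Y is higher by 4812 − (-1800) = 6612 ft.

Field Y by 6612 ft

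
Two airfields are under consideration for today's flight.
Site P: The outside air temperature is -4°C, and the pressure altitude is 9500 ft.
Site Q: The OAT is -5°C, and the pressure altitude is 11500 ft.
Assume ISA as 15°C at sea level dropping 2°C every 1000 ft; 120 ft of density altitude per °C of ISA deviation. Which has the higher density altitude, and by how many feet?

Site Q by 2360 ft

Site P: ISA temp = -4°C, deviation 0°C, DA = 9500 + 120 × 0 = 9500 ft.
Site Q: ISA temp = -8°C, deviation +3°C, DA = 11500 + 120 × 3 = 11860 ft.
Site Q is higher by 11860 − 9500 = 2360 ft.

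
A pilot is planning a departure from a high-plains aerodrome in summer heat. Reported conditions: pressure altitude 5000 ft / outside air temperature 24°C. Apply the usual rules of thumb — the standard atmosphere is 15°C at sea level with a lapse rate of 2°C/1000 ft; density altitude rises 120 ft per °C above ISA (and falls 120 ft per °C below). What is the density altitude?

7280 ft

ISA temperature at 5000 ft = 15 − 2 × (5000/1000) = 5°C.
ISA deviation = 24 − 5 = +19°C.
Density altitude = 5000 + 120 × (19) = 5000 + (+2280) = 7280 ft.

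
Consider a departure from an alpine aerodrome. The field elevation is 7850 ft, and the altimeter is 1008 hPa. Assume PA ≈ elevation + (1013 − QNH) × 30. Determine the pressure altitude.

Pressure correction = (1013 − 1008) × 30 = +150 ft.
Pressure altitude = 7850 + (+150) = 8000 ft.

8000 ft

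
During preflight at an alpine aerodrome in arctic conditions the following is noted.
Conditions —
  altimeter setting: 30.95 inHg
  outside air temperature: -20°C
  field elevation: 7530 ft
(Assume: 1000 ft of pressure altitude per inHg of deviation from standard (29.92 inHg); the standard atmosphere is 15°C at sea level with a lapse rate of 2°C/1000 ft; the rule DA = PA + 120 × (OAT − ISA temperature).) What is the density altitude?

Pressure altitude = 7530 + (29.92 − 30.95) × 1000 = 7530 + (-1030) = 6500 ft.
ISA temperature at 6500 ft = 15 − 2 × (6500/1000) = 2°C.
ISA deviation = -20 − 2 = -22°C.
Density altitude = 6500 + 120 × (-22) = 3860 ft.

3860 ft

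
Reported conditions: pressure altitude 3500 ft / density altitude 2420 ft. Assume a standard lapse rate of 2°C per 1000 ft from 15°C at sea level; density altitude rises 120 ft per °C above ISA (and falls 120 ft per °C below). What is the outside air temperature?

Density altitude − pressure altitude = 2420 − 3500 = -1080 ft.
At 120 ft/°C that is an ISA deviation of -1080/120 = -9°C.
ISA temperature at 3500 ft = 15 − 2 × (3500/1000) = 8°C.
OAT = ISA + deviation = 8 + (-9) = -1°C.

-1°C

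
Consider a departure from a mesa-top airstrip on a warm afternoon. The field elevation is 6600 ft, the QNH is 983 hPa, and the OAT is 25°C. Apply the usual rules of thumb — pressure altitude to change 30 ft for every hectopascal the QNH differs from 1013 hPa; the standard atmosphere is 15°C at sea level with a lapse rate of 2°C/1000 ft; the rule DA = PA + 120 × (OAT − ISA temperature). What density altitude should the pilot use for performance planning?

10500 ft

Pressure altitude = 6600 + (1013 − 983) × 30 = 6600 + (+900) = 7500 ft.
ISA temperature at 7500 ft = 15 − 2 × (7500/1000) = 0°C.
ISA deviation = 25 − 0 = +25°C.
Density altitude = 7500 + 120 × (25) = 10500 ft.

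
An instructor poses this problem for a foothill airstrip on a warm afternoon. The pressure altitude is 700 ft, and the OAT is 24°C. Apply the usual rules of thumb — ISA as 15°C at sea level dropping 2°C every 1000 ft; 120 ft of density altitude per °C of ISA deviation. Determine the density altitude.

1948 ft

ISA temperature at 700 ft = 15 − 2 × (700/1000) = 13.6°C.
ISA deviation = 24 − 13.6 = +10.4°C.
Density altitude = 700 + 120 × (10.4) = 700 + (+1248) = 1948 ft.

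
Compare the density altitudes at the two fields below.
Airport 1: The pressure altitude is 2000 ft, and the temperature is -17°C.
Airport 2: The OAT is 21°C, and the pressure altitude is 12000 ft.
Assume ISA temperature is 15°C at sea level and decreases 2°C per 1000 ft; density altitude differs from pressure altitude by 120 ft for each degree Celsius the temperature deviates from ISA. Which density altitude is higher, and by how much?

Airport 2 by 16960 ft

Airport 1: ISA temp = 11°C, deviation -28°C, DA = 2000 + 120 × (-28) = -1360 ft.
Airport 2: ISA temp = -9°C, deviation +30°C, DA = 12000 + 120 × 30 = 15600 ft.
Airport 2 is higher by 15600 − (-1360) = 16960 ft.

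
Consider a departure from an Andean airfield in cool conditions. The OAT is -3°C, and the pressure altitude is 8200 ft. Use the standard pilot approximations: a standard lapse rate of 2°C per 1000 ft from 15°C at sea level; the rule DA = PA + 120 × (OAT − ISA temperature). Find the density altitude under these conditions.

8008 ft

ISA temperature at 8200 ft = 15 − 2 × (8200/1000) = -1.4°C.
ISA deviation = -3 − (-1.4) = -1.6°C.
Density altitude = 8200 + 120 × (-1.6) = 8200 + (-192) = 8008 ft.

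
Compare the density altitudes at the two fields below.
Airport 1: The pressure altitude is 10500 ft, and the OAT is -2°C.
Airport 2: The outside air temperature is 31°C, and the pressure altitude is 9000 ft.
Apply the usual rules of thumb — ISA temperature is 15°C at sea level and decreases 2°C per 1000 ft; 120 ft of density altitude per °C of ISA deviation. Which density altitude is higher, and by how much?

Airport 2 by 2100 ft

Airport 1: ISA temp = -6°C, deviation +4°C, DA = 10500 + 120 × 4 = 10980 ft.
Airport 2: ISA temp = -3°C, deviation +34°C, DA = 9000 + 120 × 34 = 13080 ft.
Airport 2 is higher by 13080 − 10980 = 2100 ft.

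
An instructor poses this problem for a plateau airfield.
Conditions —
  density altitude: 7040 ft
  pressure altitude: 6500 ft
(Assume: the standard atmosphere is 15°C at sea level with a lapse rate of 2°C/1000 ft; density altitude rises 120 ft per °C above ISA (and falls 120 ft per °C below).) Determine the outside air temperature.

6.5°C

Density altitude − pressure altitude = 7040 − 6500 = +540 ft.
At 120 ft/°C that is an ISA deviation of 540/120 = +4.5°C.
ISA temperature at 6500 ft = 15 − 2 × (6500/1000) = 2°C.
OAT = ISA + deviation = 2 + (+4.5) = 6.5°C.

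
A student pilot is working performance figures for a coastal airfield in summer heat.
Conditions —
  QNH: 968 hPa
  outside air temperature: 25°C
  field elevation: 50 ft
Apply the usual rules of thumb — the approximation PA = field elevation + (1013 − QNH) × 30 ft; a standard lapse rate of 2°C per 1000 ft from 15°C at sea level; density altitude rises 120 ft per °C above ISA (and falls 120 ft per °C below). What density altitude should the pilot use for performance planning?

Pressure altitude = 50 + (1013 − 968) × 30 = 50 + (+1350) = 1400 ft.
ISA temperature at 1400 ft = 15 − 2 × (1400/1000) = 12.2°C.
ISA deviation = 25 − 12.2 = +12.8°C.
Density altitude = 1400 + 120 × (12.8) = 2936 ft.

2936 ft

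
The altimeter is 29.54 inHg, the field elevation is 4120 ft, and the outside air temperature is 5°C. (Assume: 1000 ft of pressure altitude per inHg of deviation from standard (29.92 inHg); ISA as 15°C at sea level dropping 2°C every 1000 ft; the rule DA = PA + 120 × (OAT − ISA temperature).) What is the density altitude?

Pressure altitude = 4120 + (29.92 − 29.54) × 1000 = 4120 + (+380) = 4500 ft.
ISA temperature at 4500 ft = 15 − 2 × (4500/1000) = 6°C.
ISA deviation = 5 − 6 = -1°C.
Density altitude = 4500 + 120 × (-1) = 4380 ft.

4380 ft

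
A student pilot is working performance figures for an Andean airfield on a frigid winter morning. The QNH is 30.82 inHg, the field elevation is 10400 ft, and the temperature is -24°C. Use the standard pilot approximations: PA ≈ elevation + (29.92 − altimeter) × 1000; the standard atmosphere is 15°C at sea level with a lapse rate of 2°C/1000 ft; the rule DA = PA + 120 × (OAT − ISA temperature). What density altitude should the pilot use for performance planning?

7100 ft

Pressure altitude = 10400 + (29.92 − 30.82) × 1000 = 10400 + (-900) = 9500 ft.
ISA temperature at 9500 ft = 15 − 2 × (9500/1000) = -4°C.
ISA deviation = -24 − (-4) = -20°C.
Density altitude = 9500 + 120 × (-20) = 7100 ft.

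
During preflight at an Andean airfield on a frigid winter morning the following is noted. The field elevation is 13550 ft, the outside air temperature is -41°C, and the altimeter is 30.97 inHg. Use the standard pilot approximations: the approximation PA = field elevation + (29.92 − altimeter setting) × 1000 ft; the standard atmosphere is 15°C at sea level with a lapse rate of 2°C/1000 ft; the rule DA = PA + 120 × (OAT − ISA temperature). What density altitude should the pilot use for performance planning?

8780 ft

Pressure altitude = 13550 + (29.92 − 30.97) × 1000 = 13550 + (-1050) = 12500 ft.
ISA temperature at 12500 ft = 15 − 2 × (12500/1000) = -10°C.
ISA deviation = -41 − (-10) = -31°C.
Density altitude = 12500 + 120 × (-31) = 8780 ft.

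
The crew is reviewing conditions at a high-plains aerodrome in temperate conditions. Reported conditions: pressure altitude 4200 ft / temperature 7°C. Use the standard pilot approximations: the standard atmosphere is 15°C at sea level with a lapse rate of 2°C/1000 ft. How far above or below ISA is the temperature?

ISA temperature at 4200 ft = 15 − 2 × (4200/1000) = 6.6°C.
Deviation = OAT − ISA = 7 − 6.6 = +0.4°C.

ISA+0.4°C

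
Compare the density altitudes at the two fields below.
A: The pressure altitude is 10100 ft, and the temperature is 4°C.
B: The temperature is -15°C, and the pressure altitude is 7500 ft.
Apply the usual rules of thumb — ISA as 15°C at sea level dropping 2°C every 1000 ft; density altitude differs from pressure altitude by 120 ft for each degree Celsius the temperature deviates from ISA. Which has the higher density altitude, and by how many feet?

A by 5504 ft

A: ISA temp = -5.2°C, deviation +9.2°C, DA = 10100 + 120 × 9.2 = 11204 ft.
B: ISA temp = 0°C, deviation -15°C, DA = 7500 + 120 × (-15) = 5700 ft.
A is higher by 11204 − 5700 = 5504 ft.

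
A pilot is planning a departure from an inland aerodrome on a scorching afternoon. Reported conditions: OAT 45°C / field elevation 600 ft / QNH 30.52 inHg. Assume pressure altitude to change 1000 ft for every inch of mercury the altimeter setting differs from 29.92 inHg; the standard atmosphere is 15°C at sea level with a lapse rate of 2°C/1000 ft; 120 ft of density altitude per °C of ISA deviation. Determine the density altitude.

Pressure altitude = 600 + (29.92 − 30.52) × 1000 = 600 + (-600) = 0 ft.
ISA temperature at 0 ft = 15 − 2 × (0/1000) = 15°C.
ISA deviation = 45 − 15 = +30°C.
Density altitude = 0 + 120 × (30) = 3600 ft.

3600 ft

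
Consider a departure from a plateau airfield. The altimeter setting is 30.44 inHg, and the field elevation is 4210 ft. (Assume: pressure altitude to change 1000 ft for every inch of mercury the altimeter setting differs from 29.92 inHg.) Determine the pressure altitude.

Pressure correction = (29.92 − 30.44) × 1000 = -520 ft.
Pressure altitude = 4210 + (-520) = 3690 ft.

3690 ft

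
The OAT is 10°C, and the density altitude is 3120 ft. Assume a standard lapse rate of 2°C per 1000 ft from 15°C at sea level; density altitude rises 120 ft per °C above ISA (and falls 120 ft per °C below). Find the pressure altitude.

3000 ft

DA = PA + 120 × (OAT − (15 − 2·PA/1000)) = PA + 120·OAT − 1800 + 0.24·PA = 1.24·PA + 120·OAT − 1800.
So 1.24·PA = 3120 − 120 × 10 + 1800 = 3720.
PA = 3720 / 1.24 = 3000 ft.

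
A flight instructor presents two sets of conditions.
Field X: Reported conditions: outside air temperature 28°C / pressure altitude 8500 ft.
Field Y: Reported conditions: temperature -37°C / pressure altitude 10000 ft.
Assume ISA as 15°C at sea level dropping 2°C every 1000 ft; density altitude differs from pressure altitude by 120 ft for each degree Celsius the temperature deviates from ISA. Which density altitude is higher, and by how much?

Field X by 5940 ft

Field X: ISA temp = -2°C, deviation +30°C, DA = 8500 + 120 × 30 = 12100 ft.
Field Y: ISA temp = -5°C, deviation -32°C, DA = 10000 + 120 × (-32) = 6160 ft.
Field X is higher by 12100 − 6160 = 5940 ft.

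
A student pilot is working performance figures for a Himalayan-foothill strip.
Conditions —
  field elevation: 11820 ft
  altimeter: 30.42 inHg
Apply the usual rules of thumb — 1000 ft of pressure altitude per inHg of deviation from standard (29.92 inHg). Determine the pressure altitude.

11320 ft

Pressure correction = (29.92 − 30.42) × 1000 = -500 ft.
Pressure altitude = 11820 + (-500) = 11320 ft.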